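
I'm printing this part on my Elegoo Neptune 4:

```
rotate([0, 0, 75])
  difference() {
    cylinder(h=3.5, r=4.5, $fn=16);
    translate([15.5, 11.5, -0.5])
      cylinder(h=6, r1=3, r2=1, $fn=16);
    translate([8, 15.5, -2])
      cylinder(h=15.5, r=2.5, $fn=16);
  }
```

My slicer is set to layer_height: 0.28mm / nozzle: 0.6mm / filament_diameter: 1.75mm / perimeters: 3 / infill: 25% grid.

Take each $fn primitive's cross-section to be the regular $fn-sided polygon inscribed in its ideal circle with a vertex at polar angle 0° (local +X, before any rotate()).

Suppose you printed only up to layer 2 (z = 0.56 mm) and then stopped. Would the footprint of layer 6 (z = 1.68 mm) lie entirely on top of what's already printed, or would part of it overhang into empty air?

Compare the two slices. At z = 0.56: the r=4.5 cylinder contributes a regular 16-gon of circumradius 4.5 (area = (16/2)·4.500²·sin(360°/16) = 61.99 mm²); the cone at (15.5, 11.5) contributes a regular 16-gon of circumradius 2.647 (interpolated between r1=3 and r2=1 at t=0.177) (area = (16/2)·2.647²·sin(360°/16) = 21.45 mm²); the r=2.5 cylinder at (8, 15.5) contributes a regular 16-gon of circumradius 2.5 (area = (16/2)·2.500²·sin(360°/16) = 19.13 mm²); Subtracting the remaining from the first: starting from the r=4.5 cylinder (61.99 mm²), the cone at (15.5, 11.5) misses the remaining region (no effect); the r=2.5 cylinder at (8, 15.5) misses the remaining region (no effect) — area = 61.99 mm²; (rotated 75° about Z; rotation is an isometry so areas/perimeters/island counts are preserved). At z = 1.68: the cylinder: section is a regular 16-gon, circumradius r=4.5 (area = (16/2)·4.500²·sin(360°/16) = 61.99 mm²); the cone at (15.5, 11.5) contributes a regular 16-gon of circumradius 2.273 (interpolated between r1=3 and r2=1 at t=0.363) (area = (16/2)·2.273²·sin(360°/16) = 15.82 mm²); the r=2.5 cylinder at (8, 15.5) contributes a regular 16-gon of circumradius 2.5 (area = (16/2)·2.500²·sin(360°/16) = 19.13 mm²); Subtracting the remaining from the first: starting from the r=4.5 cylinder (61.99 mm²), the cone at (15.5, 11.5) misses the remaining region (no effect); the r=2.5 cylinder at (8, 15.5) misses the remaining region (no effect) — area = 61.99 mm²; (whole slice rotated 75° about Z — lengths, areas and connectivity unchanged). Checking containment: the cross-section at z = 1.68 is a subset of the cross-section at z = 0.56.

entirely on top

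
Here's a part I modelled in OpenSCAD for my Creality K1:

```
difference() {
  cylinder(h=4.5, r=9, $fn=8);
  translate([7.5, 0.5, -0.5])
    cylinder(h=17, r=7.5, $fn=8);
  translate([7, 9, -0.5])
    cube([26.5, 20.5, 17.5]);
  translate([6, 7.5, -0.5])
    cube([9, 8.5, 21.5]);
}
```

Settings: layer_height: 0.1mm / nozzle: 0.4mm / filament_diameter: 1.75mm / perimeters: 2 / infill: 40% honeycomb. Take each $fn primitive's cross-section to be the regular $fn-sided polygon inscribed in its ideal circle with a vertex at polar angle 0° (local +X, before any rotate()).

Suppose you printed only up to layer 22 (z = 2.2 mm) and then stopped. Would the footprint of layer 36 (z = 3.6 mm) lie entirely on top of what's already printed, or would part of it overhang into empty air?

Compare the two slices. At z = 2.2: the r=9 cylinder gives a regular 8-gon of circumradius 9 (constant along its height) (area = (8/2)·9.000²·sin(360°/8) = 229.10 mm²); the r=7.5 cylinder at (7.5, 0.5) contributes a regular 8-gon of circumradius 7.5 (area = (8/2)·7.500²·sin(360°/8) = 159.10 mm²); the cube at (7, 9) is present — its section is the full 26.5×20.5 rectangle (area 543.25 mm²); the cube at (6, 7.5) (footprint 9×8.5) is included at this height (area 76.50 mm²); After the difference (first − rest): starting from the r=9 cylinder (229.10 mm²), the r=7.5 cylinder at (7.5, 0.5) partially overlaps it — only the 78.98 mm² overlap (of its 159.10 mm²) is removed, clipping the outline; the 26.5×20.5 cube at (7, 9) misses the remaining region (no effect); the 9×8.5 cube at (6, 7.5) misses the remaining region (no effect) — area = 150.12 mm². At z = 3.6: the r=9 cylinder gives a regular 8-gon of circumradius 9 (constant along its height) (area = (8/2)·9.000²·sin(360°/8) = 229.10 mm²); the r=7.5 cylinder at (7.5, 0.5) contributes a regular 8-gon of circumradius 7.5 (area = (8/2)·7.500²·sin(360°/8) = 159.10 mm²); the 26.5×20.5 cube at (7, 9) contributes its full rectangle (area 543.25 mm²); the 9×8.5 cube at (6, 7.5) contributes its full rectangle (area 76.50 mm²); Subtracting the remaining from the first: starting from the r=9 cylinder (229.10 mm²), the r=7.5 cylinder at (7.5, 0.5) partially overlaps it — only the 78.98 mm² overlap (of its 159.10 mm²) is removed, clipping the outline; the 26.5×20.5 cube at (7, 9) misses the remaining region (no effect); the 9×8.5 cube at (6, 7.5) misses the remaining region (no effect) — area = 150.12 mm². Checking containment: the cross-section at z = 3.6 is a subset of the cross-section at z = 2.2.

entirely on top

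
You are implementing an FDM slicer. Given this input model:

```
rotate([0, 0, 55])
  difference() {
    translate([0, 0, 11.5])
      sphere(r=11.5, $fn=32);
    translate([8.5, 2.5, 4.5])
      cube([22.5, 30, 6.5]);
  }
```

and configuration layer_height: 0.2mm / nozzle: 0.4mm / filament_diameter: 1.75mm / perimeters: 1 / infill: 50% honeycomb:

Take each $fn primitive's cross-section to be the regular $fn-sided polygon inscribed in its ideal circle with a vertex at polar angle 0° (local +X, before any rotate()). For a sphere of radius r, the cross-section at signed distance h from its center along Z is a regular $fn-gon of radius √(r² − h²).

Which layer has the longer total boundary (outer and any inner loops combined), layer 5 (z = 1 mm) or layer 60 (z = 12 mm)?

layer 60 (z = 12 mm)

Layer 5 (z = 1): the sphere: section is a regular 32-gon, circumradius = √(r²−h²) = √(11.5²−10.5²) = 4.690 (perimeter = 2·32·4.690·sin(180°/32) = 29.42 mm); the cube at (8.5, 2.5) is absent (z outside [4.5, 11]); Subtracting the remaining from the first: none of the subtracted shapes is present at this height, so the r=11.5 sphere is unchanged — boundary = 29.42 mm; (rotated 55° about Z; rotation is an isometry so areas/perimeters/island counts are preserved). So its perimeter = 29.42 mm. Layer 60 (z = 12): the sphere: section is a regular 32-gon, circumradius = √(r²−h²) = √(11.5²−0.5²) = 11.489 (perimeter = 2·32·11.489·sin(180°/32) = 72.07 mm); the cube at (8.5, 2.5) does not reach this height (z outside [4.5, 11]); Taking the first minus the rest: none of the subtracted shapes is present at this height, so the r=11.5 sphere is unchanged — boundary = 72.07 mm; (rotated 55° about Z; rotation is an isometry so areas/perimeters/island counts are preserved). So its perimeter = 72.07 mm. Layer 60 is larger (72.07 vs 29.42 mm).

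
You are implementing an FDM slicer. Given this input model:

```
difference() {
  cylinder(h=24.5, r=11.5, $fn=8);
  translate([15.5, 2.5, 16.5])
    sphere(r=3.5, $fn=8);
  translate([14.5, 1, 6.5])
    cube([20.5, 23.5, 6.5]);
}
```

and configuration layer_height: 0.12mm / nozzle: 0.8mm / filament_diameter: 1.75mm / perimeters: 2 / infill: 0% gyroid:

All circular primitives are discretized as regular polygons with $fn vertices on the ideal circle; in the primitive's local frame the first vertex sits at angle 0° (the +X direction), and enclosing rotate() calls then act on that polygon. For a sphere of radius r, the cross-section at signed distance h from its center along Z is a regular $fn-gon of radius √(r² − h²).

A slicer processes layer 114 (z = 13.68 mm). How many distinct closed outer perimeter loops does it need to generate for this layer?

1

At z = 13.68 mm: the cylinder: section is a regular 8-gon, circumradius r=11.5; the r=3.5 sphere at (15.5, 2.5) slices to a regular 8-gon of circumradius 2.073 (√(r²−h²) with h=2.82 from center); the cube at (14.5, 1) does not reach this height (z outside [6.5, 13]); After the difference (first − rest): starting from the r=11.5 cylinder, the r=3.5 sphere at (15.5, 2.5) misses the remaining region (no effect) — 1 connected region. The result has 1 disconnected region.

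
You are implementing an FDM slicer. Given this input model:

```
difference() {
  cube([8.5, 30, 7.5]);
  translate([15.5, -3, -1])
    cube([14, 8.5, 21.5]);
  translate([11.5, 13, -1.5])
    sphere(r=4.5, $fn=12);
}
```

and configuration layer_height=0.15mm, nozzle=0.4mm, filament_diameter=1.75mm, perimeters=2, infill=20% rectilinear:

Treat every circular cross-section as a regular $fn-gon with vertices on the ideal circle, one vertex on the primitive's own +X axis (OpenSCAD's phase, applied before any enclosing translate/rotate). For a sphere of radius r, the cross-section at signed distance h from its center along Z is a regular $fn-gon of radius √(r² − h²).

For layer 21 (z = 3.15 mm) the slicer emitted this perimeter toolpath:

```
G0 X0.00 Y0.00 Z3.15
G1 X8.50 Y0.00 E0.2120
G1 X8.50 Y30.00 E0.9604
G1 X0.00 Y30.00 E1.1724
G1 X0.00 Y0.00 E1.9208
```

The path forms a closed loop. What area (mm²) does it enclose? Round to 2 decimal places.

255.00 mm²

Apply the shoelace formula to the sequence of (X, Y) vertices; enclosed area = 255.00 mm².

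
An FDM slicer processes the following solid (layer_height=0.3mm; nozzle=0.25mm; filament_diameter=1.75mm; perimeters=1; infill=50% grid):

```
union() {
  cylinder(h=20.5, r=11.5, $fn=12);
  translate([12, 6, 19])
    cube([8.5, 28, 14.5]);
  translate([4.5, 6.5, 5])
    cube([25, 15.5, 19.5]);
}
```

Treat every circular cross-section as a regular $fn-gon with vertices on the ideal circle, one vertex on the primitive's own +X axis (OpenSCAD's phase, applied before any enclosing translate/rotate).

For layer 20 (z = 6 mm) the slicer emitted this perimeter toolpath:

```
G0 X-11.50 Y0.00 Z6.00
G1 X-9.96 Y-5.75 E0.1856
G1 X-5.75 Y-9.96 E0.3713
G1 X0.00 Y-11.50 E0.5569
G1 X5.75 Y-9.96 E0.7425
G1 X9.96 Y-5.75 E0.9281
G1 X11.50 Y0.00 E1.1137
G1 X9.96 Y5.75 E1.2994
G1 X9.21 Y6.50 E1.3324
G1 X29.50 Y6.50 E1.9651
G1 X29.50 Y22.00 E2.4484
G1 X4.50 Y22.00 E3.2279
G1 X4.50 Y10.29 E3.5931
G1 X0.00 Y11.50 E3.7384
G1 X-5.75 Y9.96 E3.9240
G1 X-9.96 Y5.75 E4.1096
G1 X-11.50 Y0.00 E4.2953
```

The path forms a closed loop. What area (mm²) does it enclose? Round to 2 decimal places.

Apply the shoelace formula to the sequence of (X, Y) vertices; enclosed area = 773.75 mm².

773.75 mm²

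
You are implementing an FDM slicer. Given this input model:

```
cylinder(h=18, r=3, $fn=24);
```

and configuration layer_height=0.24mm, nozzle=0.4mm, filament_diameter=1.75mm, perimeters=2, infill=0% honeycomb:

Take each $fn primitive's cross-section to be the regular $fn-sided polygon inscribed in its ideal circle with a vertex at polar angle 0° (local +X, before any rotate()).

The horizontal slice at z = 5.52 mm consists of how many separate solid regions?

At z = 5.52 mm: the r=3 cylinder gives a regular 24-gon of circumradius 3 (constant along its height). The result has 1 disconnected region.

1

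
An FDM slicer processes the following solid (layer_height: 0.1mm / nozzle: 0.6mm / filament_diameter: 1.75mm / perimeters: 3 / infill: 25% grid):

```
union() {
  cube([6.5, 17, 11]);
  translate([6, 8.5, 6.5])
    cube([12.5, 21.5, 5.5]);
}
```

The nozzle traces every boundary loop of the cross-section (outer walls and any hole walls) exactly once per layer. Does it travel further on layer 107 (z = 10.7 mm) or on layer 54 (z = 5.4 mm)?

layer 107 (z = 10.7 mm)

Layer 107 (z = 10.7): the cube is present — its section is the full 6.5×17 rectangle (perimeter 47.00 mm); the 12.5×21.5 cube at (6, 8.5) contributes its full rectangle (perimeter 68.00 mm); Taking the union: the regions partially overlap (shared area 4.25 mm²), so the edge portions inside another operand are dropped and the merged outline is re-measured after clipping — boundary = 97.00 mm. So its perimeter = 97.00 mm. Layer 54 (z = 5.4): the 6.5×17 cube contributes its full rectangle (perimeter 47.00 mm); the cube at (6, 8.5) is not intersected at this z (z outside [6.5, 12]); Taking the union: only the 6.5×17 cube is present, so the union is just that shape — boundary = 47.00 mm. So its perimeter = 47.00 mm. Layer 107 is larger (97.00 vs 47.00 mm).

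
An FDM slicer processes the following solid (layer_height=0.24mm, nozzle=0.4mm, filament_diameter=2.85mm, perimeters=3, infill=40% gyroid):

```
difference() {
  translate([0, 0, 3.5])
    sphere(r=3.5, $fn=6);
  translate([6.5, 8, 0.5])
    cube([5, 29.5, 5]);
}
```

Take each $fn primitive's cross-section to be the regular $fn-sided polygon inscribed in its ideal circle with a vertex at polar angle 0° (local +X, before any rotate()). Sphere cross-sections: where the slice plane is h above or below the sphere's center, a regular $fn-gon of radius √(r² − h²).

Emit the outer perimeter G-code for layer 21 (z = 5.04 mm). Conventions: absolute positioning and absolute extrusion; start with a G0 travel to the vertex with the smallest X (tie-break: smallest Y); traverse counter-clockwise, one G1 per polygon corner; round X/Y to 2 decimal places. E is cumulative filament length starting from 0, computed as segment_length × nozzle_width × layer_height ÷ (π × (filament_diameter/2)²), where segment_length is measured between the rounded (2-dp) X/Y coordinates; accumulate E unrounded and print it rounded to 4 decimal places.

G0 X-3.14 Y0.00 Z5.04
G1 X-1.57 Y-2.72 E0.0473
G1 X1.57 Y-2.72 E0.0945
G1 X3.14 Y0.00 E0.1418
G1 X1.57 Y2.72 E0.1890
G1 X-1.57 Y2.72 E0.2363
G1 X-3.14 Y0.00 E0.2835

At z = 5.04 mm: the r=3.5 sphere contributes a regular 6-gon of circumradius √(3.5²−1.54²) = 3.143; the 5×29.5 cube at (6.5, 8) contributes its full rectangle; Taking the first minus the rest: starting from the r=3.5 sphere, the 5×29.5 cube at (6.5, 8) misses the remaining region (no effect) — 1 connected region. The outline is a single polygon with 6 vertices. Extrusion per mm of travel: 0.4 × 0.24 / (π × 1.425²) = 0.015048. Accumulating E over each segment gives final E = 0.2835.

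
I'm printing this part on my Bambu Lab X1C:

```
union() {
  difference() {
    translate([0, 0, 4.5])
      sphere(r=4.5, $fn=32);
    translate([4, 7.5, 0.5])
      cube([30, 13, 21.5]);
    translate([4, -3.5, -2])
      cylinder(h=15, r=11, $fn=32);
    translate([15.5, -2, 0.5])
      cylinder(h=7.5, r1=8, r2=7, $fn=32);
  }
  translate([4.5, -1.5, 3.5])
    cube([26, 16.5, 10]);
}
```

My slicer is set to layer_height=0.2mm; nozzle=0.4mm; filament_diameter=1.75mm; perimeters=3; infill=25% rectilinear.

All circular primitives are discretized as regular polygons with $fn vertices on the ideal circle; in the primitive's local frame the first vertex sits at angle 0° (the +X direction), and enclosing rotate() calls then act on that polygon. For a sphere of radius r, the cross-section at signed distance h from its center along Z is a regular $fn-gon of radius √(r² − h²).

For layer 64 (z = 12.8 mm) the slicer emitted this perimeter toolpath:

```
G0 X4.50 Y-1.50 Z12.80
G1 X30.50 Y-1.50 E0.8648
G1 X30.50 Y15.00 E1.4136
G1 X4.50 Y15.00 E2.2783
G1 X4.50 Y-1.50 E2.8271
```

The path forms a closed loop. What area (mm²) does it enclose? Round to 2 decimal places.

Apply the shoelace formula to the sequence of (X, Y) vertices; enclosed area = 429.00 mm².

429.00 mm²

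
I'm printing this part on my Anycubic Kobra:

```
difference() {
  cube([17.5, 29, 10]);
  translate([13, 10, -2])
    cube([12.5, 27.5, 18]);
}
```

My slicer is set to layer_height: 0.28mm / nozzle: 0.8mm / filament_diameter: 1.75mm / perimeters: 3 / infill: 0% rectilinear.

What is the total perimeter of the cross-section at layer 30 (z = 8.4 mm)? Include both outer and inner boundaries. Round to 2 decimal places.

93.00 mm

At z = 8.4 mm: the 17.5×29 cube contributes its full rectangle (perimeter 93.00 mm); the cube at (13, 10) is present — its section is the full 12.5×27.5 rectangle (perimeter 80.00 mm); After the difference (first − rest): starting from the 17.5×29 cube, the 12.5×27.5 cube at (13, 10) partially overlaps it — only the 85.50 mm² overlap (of its 343.75 mm²) is removed, clipping the outline — boundary = 93.00 mm. Overall, the cross-section is a single solid region. Total boundary length (outer) = 93.00 mm.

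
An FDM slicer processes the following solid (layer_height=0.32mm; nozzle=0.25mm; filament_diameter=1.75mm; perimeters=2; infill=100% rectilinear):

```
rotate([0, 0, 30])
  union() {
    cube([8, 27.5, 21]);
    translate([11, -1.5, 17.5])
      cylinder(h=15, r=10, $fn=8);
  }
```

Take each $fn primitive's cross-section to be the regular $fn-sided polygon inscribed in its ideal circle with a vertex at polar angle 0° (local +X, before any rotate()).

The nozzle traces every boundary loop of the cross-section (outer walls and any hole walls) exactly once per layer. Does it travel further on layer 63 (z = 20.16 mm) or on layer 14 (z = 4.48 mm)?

Layer 63 (z = 20.16): the cube is present — its section is the full 8×27.5 rectangle (perimeter 71.00 mm); the cylinder at (11, -1.5): section is a regular 8-gon, circumradius r=10 (perimeter = 2·8·10.000·sin(180°/8) = 61.23 mm); Taking the union: the regions partially overlap (shared area 32.54 mm²), so the edge portions inside another operand are dropped and the merged outline is re-measured after clipping — boundary = 108.16 mm; (rotated 30° about Z; rotation is an isometry so areas/perimeters/island counts are preserved). So its perimeter = 108.16 mm. Layer 14 (z = 4.48): the cube is present — its section is the full 8×27.5 rectangle (perimeter 71.00 mm); the cylinder at (11, -1.5) is not intersected at this z (z outside [17.5, 32.5]); Merging all regions: only the 8×27.5 cube is present, so the union is just that shape — boundary = 71.00 mm; (whole slice rotated 30° about Z — lengths, areas and connectivity unchanged). So its perimeter = 71.00 mm. Layer 63 is larger (108.16 vs 71.00 mm).

layer 63 (z = 20.16 mm)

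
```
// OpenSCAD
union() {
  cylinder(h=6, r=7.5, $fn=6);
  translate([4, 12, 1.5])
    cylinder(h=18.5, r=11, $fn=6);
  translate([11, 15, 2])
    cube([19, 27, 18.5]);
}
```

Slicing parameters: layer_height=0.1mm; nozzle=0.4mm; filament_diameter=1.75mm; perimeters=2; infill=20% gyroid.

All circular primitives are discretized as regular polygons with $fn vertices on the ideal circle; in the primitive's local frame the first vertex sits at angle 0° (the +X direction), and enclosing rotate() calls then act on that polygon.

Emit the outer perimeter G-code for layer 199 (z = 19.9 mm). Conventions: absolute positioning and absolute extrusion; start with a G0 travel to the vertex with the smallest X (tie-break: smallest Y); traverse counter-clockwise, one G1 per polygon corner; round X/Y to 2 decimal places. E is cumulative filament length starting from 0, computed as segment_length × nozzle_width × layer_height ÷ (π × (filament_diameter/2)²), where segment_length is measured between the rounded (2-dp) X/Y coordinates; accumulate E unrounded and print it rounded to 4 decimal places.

At z = 19.9 mm: the cylinder is absent (z outside [0, 6]); the cylinder at (4, 12): section is a regular 6-gon, circumradius r=11; the cube at (11, 15) is present — its section is the full 19×27 rectangle; Merging all regions: the regions partially overlap (shared area 4.45 mm²), so overlapping operands fuse into one piece — 1 connected region. The outline is a single polygon with 11 vertices. Extrusion per mm of travel: 0.4 × 0.1 / (π × 0.875²) = 0.016630. Accumulating E over each segment gives final E = 2.4492.

G0 X-7.00 Y12.00 Z19.90
G1 X-1.50 Y2.47 E0.1830
G1 X9.50 Y2.47 E0.3659
G1 X15.00 Y12.00 E0.5489
G1 X13.27 Y15.00 E0.6065
G1 X30.00 Y15.00 E0.8847
G1 X30.00 Y42.00 E1.3337
G1 X11.00 Y42.00 E1.6497
G1 X11.00 Y18.93 E2.0334
G1 X9.50 Y21.53 E2.0833
G1 X-1.50 Y21.53 E2.2662
G1 X-7.00 Y12.00 E2.4492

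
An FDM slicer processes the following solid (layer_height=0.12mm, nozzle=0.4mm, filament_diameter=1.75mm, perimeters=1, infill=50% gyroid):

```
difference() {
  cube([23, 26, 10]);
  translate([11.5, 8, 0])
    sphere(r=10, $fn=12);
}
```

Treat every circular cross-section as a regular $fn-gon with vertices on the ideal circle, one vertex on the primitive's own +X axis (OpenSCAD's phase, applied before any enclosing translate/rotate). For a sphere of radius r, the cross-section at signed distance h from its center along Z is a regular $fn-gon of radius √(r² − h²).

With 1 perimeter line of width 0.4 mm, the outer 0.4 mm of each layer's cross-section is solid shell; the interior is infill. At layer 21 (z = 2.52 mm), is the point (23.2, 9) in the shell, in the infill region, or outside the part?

outside

At z = 2.52 mm: the cube is present — its section is the full 23×26 rectangle; the r=10 sphere at (11.5, 8) contributes a regular 12-gon of circumradius √(10²−2.52²) = 9.677; After the difference (first − rest): starting from the 23×26 cube, the r=10 sphere at (11.5, 8) partially overlaps it — only the 270.85 mm² overlap (of its 280.95 mm²) is removed, clipping the outline — 1 connected region. Overall, the cross-section is a single solid region. The nearest boundary edge runs (23.00, 26.00)→(23.00, 0.00); distance from the point to it = 0.20 mm. The point is not inside any of the regions above, so it lies outside the cross-section (0.20 mm from the nearest boundary).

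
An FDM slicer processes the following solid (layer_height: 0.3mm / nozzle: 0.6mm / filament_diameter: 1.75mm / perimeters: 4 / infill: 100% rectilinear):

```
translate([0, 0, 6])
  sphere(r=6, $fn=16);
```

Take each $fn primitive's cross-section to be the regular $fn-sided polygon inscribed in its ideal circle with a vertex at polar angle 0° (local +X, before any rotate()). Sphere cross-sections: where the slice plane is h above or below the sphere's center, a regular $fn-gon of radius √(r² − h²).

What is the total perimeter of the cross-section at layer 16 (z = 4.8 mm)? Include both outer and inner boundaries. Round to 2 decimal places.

At z = 4.8 mm: the r=6 sphere contributes a regular 16-gon of circumradius √(6²−1.2²) = 5.879 (perimeter = 2·16·5.879·sin(180°/16) = 36.70 mm). Overall, the cross-section is a single solid region. Total boundary length (outer) = 36.70 mm.

36.70 mm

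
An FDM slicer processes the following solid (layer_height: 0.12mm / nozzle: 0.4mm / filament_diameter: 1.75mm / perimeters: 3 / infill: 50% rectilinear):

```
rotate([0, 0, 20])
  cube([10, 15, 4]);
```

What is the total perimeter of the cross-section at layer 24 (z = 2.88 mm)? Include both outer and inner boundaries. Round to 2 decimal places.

At z = 2.88 mm: the cube is present — its section is the full 10×15 rectangle (perimeter 50.00 mm); (rotated 20° about Z; rotation is an isometry so areas/perimeters/island counts are preserved). Overall, the cross-section is a single solid region. Total boundary length (outer) = 50.00 mm.

50.00 mm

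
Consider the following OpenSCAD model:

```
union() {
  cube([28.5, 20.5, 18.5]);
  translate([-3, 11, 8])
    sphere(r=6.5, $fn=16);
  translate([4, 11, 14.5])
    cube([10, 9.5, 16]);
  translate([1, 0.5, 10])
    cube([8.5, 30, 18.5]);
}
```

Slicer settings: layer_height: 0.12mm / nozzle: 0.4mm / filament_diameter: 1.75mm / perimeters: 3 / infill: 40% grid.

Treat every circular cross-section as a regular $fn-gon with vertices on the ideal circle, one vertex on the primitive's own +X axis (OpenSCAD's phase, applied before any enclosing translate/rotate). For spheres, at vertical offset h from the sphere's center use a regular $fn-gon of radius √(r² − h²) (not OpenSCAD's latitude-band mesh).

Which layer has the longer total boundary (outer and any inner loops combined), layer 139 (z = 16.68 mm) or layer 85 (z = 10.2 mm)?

Layer 139 (z = 16.68): the cube is present — its section is the full 28.5×20.5 rectangle (perimeter 98.00 mm); the sphere at (-3, 11) is absent (|z−center|=8.680 > r=6.5); the 10×9.5 cube at (4, 11) contributes its full rectangle (perimeter 39.00 mm); the 8.5×30 cube at (1, 0.5) contributes its full rectangle (perimeter 77.00 mm); Combining (union): the regions partially overlap (shared area 265.00 mm²), so the edge portions inside another operand are dropped and the merged outline is re-measured after clipping — boundary = 118.00 mm. So its perimeter = 118.00 mm. Layer 85 (z = 10.2): the cube is present — its section is the full 28.5×20.5 rectangle (perimeter 98.00 mm); the r=6.5 sphere at (-3, 11) contributes a regular 16-gon of circumradius √(6.5²−2.2²) = 6.116 (perimeter = 2·16·6.116·sin(180°/16) = 38.18 mm); the cube at (4, 11) is not intersected at this z (z outside [14.5, 30.5]); the 8.5×30 cube at (1, 0.5) contributes its full rectangle (perimeter 77.00 mm); Merging all regions: the regions partially overlap (shared area 192.56 mm²), so the edge portions inside another operand are dropped and the merged outline is re-measured after clipping — boundary = 133.03 mm. So its perimeter = 133.03 mm. Layer 85 is larger (133.03 vs 118.00 mm).

layer 85 (z = 10.2 mm)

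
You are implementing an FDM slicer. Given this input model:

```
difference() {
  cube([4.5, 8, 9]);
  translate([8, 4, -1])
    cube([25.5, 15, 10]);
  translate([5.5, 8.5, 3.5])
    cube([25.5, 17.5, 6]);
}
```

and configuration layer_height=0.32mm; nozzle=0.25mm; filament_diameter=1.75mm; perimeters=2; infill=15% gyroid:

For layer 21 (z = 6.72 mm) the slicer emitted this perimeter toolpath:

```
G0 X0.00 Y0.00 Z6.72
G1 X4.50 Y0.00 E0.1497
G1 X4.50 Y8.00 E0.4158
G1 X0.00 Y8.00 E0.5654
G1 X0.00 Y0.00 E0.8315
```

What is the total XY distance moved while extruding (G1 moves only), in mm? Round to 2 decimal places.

25.00 mm

Sum the Euclidean lengths of each G1 segment: total = 25.00 mm.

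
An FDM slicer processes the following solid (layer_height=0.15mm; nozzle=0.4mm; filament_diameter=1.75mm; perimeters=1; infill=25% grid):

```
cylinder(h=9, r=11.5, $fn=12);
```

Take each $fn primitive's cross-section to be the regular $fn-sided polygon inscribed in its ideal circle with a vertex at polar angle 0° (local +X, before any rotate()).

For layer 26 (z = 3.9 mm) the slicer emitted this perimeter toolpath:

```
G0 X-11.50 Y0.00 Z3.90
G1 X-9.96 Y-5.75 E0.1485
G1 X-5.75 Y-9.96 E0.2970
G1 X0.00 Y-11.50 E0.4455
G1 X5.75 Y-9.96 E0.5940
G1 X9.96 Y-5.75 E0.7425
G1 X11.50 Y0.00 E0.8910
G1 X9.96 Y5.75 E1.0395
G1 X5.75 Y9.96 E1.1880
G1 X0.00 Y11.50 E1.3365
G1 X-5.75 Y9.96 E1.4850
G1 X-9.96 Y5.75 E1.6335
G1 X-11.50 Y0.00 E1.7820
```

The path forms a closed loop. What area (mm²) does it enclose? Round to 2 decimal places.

Apply the shoelace formula to the sequence of (X, Y) vertices; enclosed area = 396.78 mm².

396.78 mm²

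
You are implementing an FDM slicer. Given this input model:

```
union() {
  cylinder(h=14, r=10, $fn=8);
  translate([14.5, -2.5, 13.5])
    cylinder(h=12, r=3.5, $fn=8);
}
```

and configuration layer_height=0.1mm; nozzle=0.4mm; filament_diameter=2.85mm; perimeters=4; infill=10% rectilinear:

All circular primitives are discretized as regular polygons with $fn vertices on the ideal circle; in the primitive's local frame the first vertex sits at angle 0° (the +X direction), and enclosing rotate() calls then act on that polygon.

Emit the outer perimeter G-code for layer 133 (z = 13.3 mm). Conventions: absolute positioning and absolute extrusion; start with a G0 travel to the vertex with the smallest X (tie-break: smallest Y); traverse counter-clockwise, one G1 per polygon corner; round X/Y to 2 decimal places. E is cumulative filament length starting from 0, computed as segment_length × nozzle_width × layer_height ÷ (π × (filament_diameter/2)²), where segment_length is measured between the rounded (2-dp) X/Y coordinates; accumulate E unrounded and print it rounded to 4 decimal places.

G0 X-10.00 Y0.00 Z13.30
G1 X-7.07 Y-7.07 E0.0480
G1 X0.00 Y-10.00 E0.0960
G1 X7.07 Y-7.07 E0.1440
G1 X10.00 Y0.00 E0.1919
G1 X7.07 Y7.07 E0.2399
G1 X0.00 Y10.00 E0.2879
G1 X-7.07 Y7.07 E0.3359
G1 X-10.00 Y0.00 E0.3839

At z = 13.3 mm: the r=10 cylinder gives a regular 8-gon of circumradius 10 (constant along its height); the cylinder at (14.5, -2.5) is not intersected at this z (z outside [13.5, 25.5]); Combining (union): only the r=10 cylinder is present, so the union is just that shape — 1 connected region. The outline is a single polygon with 8 vertices. Extrusion per mm of travel: 0.4 × 0.1 / (π × 1.425²) = 0.006270. Accumulating E over each segment gives final E = 0.3839.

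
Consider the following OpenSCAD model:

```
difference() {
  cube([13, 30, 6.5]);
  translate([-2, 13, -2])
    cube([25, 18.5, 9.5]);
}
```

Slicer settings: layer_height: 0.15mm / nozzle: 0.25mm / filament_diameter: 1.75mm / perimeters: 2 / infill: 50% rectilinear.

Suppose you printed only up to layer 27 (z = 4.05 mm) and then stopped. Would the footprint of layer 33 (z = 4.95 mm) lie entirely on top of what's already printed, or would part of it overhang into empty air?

entirely on top

Compare the two slices. At z = 4.05: the cube is present — its section is the full 13×30 rectangle (area 390.00 mm²); the cube at (-2, 13) (footprint 25×18.5) is included at this height (area 462.50 mm²); Taking the first minus the rest: starting from the 13×30 cube (390.00 mm²), the 25×18.5 cube at (-2, 13) partially overlaps it — only the 221.00 mm² overlap (of its 462.50 mm²) is removed, clipping the outline — area = 169.00 mm². At z = 4.95: the cube is present — its section is the full 13×30 rectangle (area 390.00 mm²); the cube at (-2, 13) is present — its section is the full 25×18.5 rectangle (area 462.50 mm²); Subtracting the remaining from the first: starting from the 13×30 cube (390.00 mm²), the 25×18.5 cube at (-2, 13) partially overlaps it — only the 221.00 mm² overlap (of its 462.50 mm²) is removed, clipping the outline — area = 169.00 mm². Checking containment: the cross-section at z = 4.95 is a subset of the cross-section at z = 4.05.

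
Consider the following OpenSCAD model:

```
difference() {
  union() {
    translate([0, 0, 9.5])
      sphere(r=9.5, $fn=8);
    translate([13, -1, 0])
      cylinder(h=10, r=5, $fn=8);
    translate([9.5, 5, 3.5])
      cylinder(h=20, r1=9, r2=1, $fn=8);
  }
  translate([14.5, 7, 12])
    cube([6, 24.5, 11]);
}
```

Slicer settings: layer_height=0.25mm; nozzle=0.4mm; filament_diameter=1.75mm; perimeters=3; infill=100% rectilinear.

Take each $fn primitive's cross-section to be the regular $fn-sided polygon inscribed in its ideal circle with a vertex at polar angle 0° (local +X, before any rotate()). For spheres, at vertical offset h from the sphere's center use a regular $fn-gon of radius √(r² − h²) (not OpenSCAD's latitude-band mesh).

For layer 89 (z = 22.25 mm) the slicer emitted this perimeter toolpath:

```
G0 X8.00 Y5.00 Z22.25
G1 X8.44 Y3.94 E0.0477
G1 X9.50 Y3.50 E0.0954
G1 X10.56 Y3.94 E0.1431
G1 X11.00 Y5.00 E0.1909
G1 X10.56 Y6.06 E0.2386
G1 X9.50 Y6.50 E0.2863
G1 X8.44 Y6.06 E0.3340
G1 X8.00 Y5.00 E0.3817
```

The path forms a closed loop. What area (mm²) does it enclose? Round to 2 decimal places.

Apply the shoelace formula to the sequence of (X, Y) vertices; enclosed area = 6.36 mm².

6.36 mm²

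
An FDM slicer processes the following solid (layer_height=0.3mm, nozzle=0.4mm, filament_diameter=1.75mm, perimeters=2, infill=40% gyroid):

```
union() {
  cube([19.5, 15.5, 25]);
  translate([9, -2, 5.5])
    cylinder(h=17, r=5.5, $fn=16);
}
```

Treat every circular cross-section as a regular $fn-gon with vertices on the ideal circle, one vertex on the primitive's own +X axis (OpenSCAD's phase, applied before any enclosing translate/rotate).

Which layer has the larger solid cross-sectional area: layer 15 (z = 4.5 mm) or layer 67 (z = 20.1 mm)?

layer 67 (z = 20.1 mm)

Layer 15 (z = 4.5): the 19.5×15.5 cube contributes its full rectangle (area 302.25 mm²); the cylinder at (9, -2) is absent (z outside [5.5, 22.5]); Merging all regions: only the 19.5×15.5 cube is present, so the union is just that shape — area = 302.25 mm². So its area = 302.25 mm². Layer 67 (z = 20.1): the 19.5×15.5 cube contributes its full rectangle (area 302.25 mm²); the r=5.5 cylinder at (9, -2) contributes a regular 16-gon of circumradius 5.5 (area = (16/2)·5.500²·sin(360°/16) = 92.61 mm²); Combining (union): the regions partially overlap — summed areas 394.86 mm² minus the doubly-counted overlap 25.10 mm² gives 369.76 mm² — area = 369.76 mm². So its area = 369.76 mm². Layer 67 is larger (369.76 vs 302.25 mm²).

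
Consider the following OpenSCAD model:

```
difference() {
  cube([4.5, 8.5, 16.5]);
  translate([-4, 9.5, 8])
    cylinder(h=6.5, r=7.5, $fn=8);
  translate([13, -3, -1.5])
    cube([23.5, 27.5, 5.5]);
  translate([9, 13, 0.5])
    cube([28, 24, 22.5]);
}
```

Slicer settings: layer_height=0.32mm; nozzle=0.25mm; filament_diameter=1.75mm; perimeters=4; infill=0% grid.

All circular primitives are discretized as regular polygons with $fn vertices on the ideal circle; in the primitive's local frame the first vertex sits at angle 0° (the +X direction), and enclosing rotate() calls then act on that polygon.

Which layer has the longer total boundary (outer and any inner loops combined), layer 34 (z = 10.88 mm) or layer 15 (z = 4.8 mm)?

layer 15 (z = 4.8 mm)

Layer 34 (z = 10.88): the 4.5×8.5 cube contributes its full rectangle (perimeter 26.00 mm); the r=7.5 cylinder at (-4, 9.5) contributes a regular 8-gon of circumradius 7.5 (perimeter = 2·8·7.500·sin(180°/8) = 45.92 mm); the cube at (13, -3) is not intersected at this z (z outside [-1.5, 4]); the 28×24 cube at (9, 13) contributes its full rectangle (perimeter 104.00 mm); Taking the first minus the rest: starting from the 4.5×8.5 cube, the r=7.5 cylinder at (-4, 9.5) partially overlaps it — only the 9.80 mm² overlap (of its 159.10 mm²) is removed, clipping the outline; the 28×24 cube at (9, 13) misses the remaining region (no effect) — boundary = 24.14 mm. So its perimeter = 24.14 mm. Layer 15 (z = 4.8): the cube is present — its section is the full 4.5×8.5 rectangle (perimeter 26.00 mm); the cylinder at (-4, 9.5) does not reach this height (z outside [8, 14.5]); the cube at (13, -3) is absent (z outside [-1.5, 4]); the cube at (9, 13) is present — its section is the full 28×24 rectangle (perimeter 104.00 mm); Subtracting the remaining from the first: starting from the 4.5×8.5 cube, the 28×24 cube at (9, 13) misses the remaining region (no effect) — boundary = 26.00 mm. So its perimeter = 26.00 mm. Layer 15 is larger (26.00 vs 24.14 mm).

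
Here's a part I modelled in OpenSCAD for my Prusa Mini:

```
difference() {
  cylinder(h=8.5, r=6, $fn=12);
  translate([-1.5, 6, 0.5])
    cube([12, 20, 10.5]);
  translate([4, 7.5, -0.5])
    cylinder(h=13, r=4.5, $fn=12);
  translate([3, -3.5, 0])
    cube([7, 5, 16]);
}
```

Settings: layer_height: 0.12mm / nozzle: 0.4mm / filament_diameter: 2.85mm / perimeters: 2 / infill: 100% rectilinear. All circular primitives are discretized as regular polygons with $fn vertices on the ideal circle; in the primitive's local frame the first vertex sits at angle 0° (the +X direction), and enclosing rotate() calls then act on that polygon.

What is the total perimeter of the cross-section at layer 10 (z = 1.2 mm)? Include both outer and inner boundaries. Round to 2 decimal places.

41.64 mm

At z = 1.2 mm: the cylinder: section is a regular 12-gon, circumradius r=6 (perimeter = 2·12·6.000·sin(180°/12) = 37.27 mm); the cube at (-1.5, 6) is present — its section is the full 12×20 rectangle (perimeter 64.00 mm); the cylinder at (4, 7.5): section is a regular 12-gon, circumradius r=4.5 (perimeter = 2·12·4.500·sin(180°/12) = 27.95 mm); the cube at (3, -3.5) (footprint 7×5) is included at this height (perimeter 24.00 mm); After the difference (first − rest): starting from the r=6 cylinder, the 12×20 cube at (-1.5, 6) misses the remaining region (no effect); the r=4.5 cylinder at (4, 7.5) partially overlaps it — only the 6.79 mm² overlap (of its 60.75 mm²) is removed, clipping the outline; the 7×5 cube at (3, -3.5) partially overlaps it — only the 12.97 mm² overlap (of its 35.00 mm²) is removed, clipping the outline — boundary = 41.64 mm. Overall, the cross-section is a single solid region. Total boundary length (outer) = 41.64 mm.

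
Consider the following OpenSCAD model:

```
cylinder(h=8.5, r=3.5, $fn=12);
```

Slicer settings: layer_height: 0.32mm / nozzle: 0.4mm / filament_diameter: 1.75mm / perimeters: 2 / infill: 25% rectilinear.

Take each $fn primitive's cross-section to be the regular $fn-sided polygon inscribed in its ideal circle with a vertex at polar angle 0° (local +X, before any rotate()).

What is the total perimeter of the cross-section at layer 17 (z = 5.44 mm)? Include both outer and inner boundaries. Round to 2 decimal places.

At z = 5.44 mm: the r=3.5 cylinder gives a regular 12-gon of circumradius 3.5 (constant along its height) (perimeter = 2·12·3.500·sin(180°/12) = 21.74 mm). Overall, the cross-section is a single solid region. Total boundary length (outer) = 21.74 mm.

21.74 mm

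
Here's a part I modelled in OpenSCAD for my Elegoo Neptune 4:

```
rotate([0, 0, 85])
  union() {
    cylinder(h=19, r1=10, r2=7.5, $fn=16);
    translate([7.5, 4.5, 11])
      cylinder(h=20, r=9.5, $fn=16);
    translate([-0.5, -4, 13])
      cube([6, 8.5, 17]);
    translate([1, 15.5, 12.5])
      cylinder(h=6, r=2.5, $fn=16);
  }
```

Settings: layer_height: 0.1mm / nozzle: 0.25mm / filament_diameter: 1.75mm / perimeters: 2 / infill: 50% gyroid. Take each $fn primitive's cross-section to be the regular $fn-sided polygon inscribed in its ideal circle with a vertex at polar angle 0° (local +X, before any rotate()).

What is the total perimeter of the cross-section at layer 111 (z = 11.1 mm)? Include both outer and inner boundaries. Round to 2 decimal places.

74.80 mm

At z = 11.1 mm: the cone contributes a regular 16-gon of circumradius 8.539 (interpolated between r1=10 and r2=7.5 at t=0.584) (perimeter = 2·16·8.539·sin(180°/16) = 53.31 mm); the cylinder at (7.5, 4.5): section is a regular 16-gon, circumradius r=9.5 (perimeter = 2·16·9.500·sin(180°/16) = 59.31 mm); the cube at (-0.5, -4) is not intersected at this z (z outside [13, 30]); the cylinder at (1, 15.5) is absent (z outside [12.5, 18.5]); Taking the union: the regions partially overlap (shared area 99.50 mm²), so the edge portions inside another operand are dropped and the merged outline is re-measured after clipping — boundary = 74.80 mm; (rotated 85° about Z; rotation is an isometry so areas/perimeters/island counts are preserved). Overall, the cross-section is a single solid region. Total boundary length (outer) = 74.80 mm.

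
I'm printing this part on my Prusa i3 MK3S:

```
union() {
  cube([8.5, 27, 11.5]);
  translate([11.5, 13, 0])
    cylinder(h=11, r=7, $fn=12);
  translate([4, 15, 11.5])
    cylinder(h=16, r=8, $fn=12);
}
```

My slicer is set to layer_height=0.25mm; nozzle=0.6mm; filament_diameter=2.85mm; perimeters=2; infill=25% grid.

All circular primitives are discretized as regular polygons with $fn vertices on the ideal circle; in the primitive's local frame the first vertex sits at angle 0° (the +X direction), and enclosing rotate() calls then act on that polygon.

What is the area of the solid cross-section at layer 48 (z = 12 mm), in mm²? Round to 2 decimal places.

192.00 mm²

At z = 12 mm: the cube does not reach this height (z outside [0, 11.5]); the cylinder at (11.5, 13) is absent (z outside [0, 11]); the r=8 cylinder at (4, 15) gives a regular 12-gon of circumradius 8 (constant along its height) (area = (12/2)·8.000²·sin(360°/12) = 192.00 mm²); Taking the union: only the r=8 cylinder at (4, 15) is present, so the union is just that shape — area = 192.00 mm². Overall, the cross-section is a single solid region. Net area = 192.00 mm².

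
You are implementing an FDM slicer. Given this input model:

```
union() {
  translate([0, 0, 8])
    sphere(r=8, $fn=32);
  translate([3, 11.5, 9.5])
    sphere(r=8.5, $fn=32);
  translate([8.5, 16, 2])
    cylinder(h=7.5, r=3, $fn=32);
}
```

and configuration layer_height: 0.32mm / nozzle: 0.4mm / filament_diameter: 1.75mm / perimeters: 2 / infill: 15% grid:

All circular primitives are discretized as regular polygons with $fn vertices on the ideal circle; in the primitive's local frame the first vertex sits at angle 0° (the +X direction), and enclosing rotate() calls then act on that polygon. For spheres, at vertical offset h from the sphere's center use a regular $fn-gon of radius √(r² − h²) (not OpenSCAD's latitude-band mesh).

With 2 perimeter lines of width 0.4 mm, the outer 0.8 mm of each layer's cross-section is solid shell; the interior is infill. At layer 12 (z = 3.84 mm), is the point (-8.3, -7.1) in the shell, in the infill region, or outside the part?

outside

At z = 3.84 mm: the r=8 sphere contributes a regular 32-gon of circumradius √(8²−4.16²) = 6.833; the sphere at (3, 11.5): section is a regular 32-gon, circumradius = √(r²−h²) = √(8.5²−5.66²) = 6.341; the r=3 cylinder at (8.5, 16) gives a regular 32-gon of circumradius 3 (constant along its height); Merging all regions: the regions partially overlap (shared area 12.92 mm²), so overlapping operands fuse into one piece — 1 connected region. Overall, the cross-section is a single solid region. The nearest boundary edge runs (-4.83, -4.83)→(-5.68, -3.80); distance from the point to it = 4.12 mm. The point is not inside any of the regions above, so it lies outside the cross-section (4.12 mm from the nearest boundary).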